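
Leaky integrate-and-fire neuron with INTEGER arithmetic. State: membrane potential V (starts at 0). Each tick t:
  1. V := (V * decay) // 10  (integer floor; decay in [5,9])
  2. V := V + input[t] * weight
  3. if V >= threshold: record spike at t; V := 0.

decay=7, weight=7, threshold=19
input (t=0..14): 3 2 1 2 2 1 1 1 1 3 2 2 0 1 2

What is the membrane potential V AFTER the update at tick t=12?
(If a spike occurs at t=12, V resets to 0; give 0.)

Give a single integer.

t=0: input=3 -> V=0 FIRE
t=1: input=2 -> V=14
t=2: input=1 -> V=16
t=3: input=2 -> V=0 FIRE
t=4: input=2 -> V=14
t=5: input=1 -> V=16
t=6: input=1 -> V=18
t=7: input=1 -> V=0 FIRE
t=8: input=1 -> V=7
t=9: input=3 -> V=0 FIRE
t=10: input=2 -> V=14
t=11: input=2 -> V=0 FIRE
t=12: input=0 -> V=0
t=13: input=1 -> V=7
t=14: input=2 -> V=18

Answer: 0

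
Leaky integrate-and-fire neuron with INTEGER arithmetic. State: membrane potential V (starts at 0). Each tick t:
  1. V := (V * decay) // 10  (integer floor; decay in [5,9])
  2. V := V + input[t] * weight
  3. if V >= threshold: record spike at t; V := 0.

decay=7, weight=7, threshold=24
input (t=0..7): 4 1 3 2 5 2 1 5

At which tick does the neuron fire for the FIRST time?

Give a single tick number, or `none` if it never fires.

Answer: 0

Derivation:
t=0: input=4 -> V=0 FIRE
t=1: input=1 -> V=7
t=2: input=3 -> V=0 FIRE
t=3: input=2 -> V=14
t=4: input=5 -> V=0 FIRE
t=5: input=2 -> V=14
t=6: input=1 -> V=16
t=7: input=5 -> V=0 FIRE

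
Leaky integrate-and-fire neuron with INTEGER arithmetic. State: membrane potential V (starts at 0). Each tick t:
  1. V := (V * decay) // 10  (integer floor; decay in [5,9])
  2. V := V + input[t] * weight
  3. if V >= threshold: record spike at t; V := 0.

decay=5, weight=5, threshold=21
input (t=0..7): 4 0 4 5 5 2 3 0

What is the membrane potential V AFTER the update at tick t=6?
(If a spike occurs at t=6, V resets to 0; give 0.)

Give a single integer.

Answer: 20

Derivation:
t=0: input=4 -> V=20
t=1: input=0 -> V=10
t=2: input=4 -> V=0 FIRE
t=3: input=5 -> V=0 FIRE
t=4: input=5 -> V=0 FIRE
t=5: input=2 -> V=10
t=6: input=3 -> V=20
t=7: input=0 -> V=10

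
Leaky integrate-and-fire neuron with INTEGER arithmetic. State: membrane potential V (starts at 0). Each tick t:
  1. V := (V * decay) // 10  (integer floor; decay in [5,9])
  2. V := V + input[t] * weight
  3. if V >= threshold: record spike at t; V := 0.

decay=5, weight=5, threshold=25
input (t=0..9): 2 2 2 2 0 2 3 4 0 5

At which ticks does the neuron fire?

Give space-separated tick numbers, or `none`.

t=0: input=2 -> V=10
t=1: input=2 -> V=15
t=2: input=2 -> V=17
t=3: input=2 -> V=18
t=4: input=0 -> V=9
t=5: input=2 -> V=14
t=6: input=3 -> V=22
t=7: input=4 -> V=0 FIRE
t=8: input=0 -> V=0
t=9: input=5 -> V=0 FIRE

Answer: 7 9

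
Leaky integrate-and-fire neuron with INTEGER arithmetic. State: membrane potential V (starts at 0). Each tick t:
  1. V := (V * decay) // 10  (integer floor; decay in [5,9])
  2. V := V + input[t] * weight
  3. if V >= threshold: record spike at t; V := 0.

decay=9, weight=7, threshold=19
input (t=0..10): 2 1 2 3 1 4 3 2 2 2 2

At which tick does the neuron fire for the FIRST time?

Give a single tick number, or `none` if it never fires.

Answer: 1

Derivation:
t=0: input=2 -> V=14
t=1: input=1 -> V=0 FIRE
t=2: input=2 -> V=14
t=3: input=3 -> V=0 FIRE
t=4: input=1 -> V=7
t=5: input=4 -> V=0 FIRE
t=6: input=3 -> V=0 FIRE
t=7: input=2 -> V=14
t=8: input=2 -> V=0 FIRE
t=9: input=2 -> V=14
t=10: input=2 -> V=0 FIRE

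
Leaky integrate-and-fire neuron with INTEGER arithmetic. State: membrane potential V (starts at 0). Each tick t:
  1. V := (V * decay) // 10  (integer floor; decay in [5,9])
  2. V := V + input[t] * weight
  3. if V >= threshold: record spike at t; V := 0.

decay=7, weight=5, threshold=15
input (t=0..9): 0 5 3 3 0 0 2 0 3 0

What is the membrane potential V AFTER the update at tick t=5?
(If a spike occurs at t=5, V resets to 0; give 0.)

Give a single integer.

Answer: 0

Derivation:
t=0: input=0 -> V=0
t=1: input=5 -> V=0 FIRE
t=2: input=3 -> V=0 FIRE
t=3: input=3 -> V=0 FIRE
t=4: input=0 -> V=0
t=5: input=0 -> V=0
t=6: input=2 -> V=10
t=7: input=0 -> V=7
t=8: input=3 -> V=0 FIRE
t=9: input=0 -> V=0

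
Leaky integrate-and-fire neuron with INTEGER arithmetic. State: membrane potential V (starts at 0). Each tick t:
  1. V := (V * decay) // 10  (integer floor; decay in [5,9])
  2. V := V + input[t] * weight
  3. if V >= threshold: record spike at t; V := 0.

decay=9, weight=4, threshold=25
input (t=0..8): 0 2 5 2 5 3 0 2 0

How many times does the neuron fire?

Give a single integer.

Answer: 2

Derivation:
t=0: input=0 -> V=0
t=1: input=2 -> V=8
t=2: input=5 -> V=0 FIRE
t=3: input=2 -> V=8
t=4: input=5 -> V=0 FIRE
t=5: input=3 -> V=12
t=6: input=0 -> V=10
t=7: input=2 -> V=17
t=8: input=0 -> V=15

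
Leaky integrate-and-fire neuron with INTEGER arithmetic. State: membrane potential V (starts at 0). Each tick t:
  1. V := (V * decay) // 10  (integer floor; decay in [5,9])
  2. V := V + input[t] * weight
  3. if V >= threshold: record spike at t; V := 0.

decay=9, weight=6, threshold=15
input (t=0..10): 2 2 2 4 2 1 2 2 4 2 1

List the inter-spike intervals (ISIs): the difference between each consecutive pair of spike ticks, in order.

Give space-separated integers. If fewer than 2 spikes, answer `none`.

t=0: input=2 -> V=12
t=1: input=2 -> V=0 FIRE
t=2: input=2 -> V=12
t=3: input=4 -> V=0 FIRE
t=4: input=2 -> V=12
t=5: input=1 -> V=0 FIRE
t=6: input=2 -> V=12
t=7: input=2 -> V=0 FIRE
t=8: input=4 -> V=0 FIRE
t=9: input=2 -> V=12
t=10: input=1 -> V=0 FIRE

Answer: 2 2 2 1 2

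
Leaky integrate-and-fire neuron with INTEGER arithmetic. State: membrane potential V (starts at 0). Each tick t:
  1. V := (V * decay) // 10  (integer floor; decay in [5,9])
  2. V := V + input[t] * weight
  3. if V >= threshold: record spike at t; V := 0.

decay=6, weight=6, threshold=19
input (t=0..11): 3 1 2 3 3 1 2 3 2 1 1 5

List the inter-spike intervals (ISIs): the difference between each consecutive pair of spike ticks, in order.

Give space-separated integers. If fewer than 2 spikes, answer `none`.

Answer: 2 3 4

Derivation:
t=0: input=3 -> V=18
t=1: input=1 -> V=16
t=2: input=2 -> V=0 FIRE
t=3: input=3 -> V=18
t=4: input=3 -> V=0 FIRE
t=5: input=1 -> V=6
t=6: input=2 -> V=15
t=7: input=3 -> V=0 FIRE
t=8: input=2 -> V=12
t=9: input=1 -> V=13
t=10: input=1 -> V=13
t=11: input=5 -> V=0 FIRE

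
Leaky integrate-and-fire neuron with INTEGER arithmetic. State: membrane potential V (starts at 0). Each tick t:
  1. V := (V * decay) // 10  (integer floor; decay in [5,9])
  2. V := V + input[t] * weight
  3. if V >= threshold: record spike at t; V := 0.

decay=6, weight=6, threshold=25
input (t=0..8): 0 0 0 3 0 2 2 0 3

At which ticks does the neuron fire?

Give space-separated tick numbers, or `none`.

Answer: 8

Derivation:
t=0: input=0 -> V=0
t=1: input=0 -> V=0
t=2: input=0 -> V=0
t=3: input=3 -> V=18
t=4: input=0 -> V=10
t=5: input=2 -> V=18
t=6: input=2 -> V=22
t=7: input=0 -> V=13
t=8: input=3 -> V=0 FIRE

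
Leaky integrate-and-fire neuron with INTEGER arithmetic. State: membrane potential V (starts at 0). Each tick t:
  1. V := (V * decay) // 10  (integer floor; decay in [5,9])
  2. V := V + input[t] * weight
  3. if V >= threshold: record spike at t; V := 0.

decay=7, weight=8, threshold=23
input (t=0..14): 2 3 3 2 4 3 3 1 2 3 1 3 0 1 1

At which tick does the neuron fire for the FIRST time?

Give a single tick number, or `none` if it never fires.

Answer: 1

Derivation:
t=0: input=2 -> V=16
t=1: input=3 -> V=0 FIRE
t=2: input=3 -> V=0 FIRE
t=3: input=2 -> V=16
t=4: input=4 -> V=0 FIRE
t=5: input=3 -> V=0 FIRE
t=6: input=3 -> V=0 FIRE
t=7: input=1 -> V=8
t=8: input=2 -> V=21
t=9: input=3 -> V=0 FIRE
t=10: input=1 -> V=8
t=11: input=3 -> V=0 FIRE
t=12: input=0 -> V=0
t=13: input=1 -> V=8
t=14: input=1 -> V=13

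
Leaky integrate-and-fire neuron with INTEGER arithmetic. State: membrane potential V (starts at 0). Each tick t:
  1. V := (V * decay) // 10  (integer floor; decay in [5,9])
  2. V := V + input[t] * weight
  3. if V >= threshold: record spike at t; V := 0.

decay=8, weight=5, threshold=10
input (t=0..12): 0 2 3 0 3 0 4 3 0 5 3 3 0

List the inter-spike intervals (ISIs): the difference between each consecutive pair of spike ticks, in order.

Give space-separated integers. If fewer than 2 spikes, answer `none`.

Answer: 1 2 2 1 2 1 1

Derivation:
t=0: input=0 -> V=0
t=1: input=2 -> V=0 FIRE
t=2: input=3 -> V=0 FIRE
t=3: input=0 -> V=0
t=4: input=3 -> V=0 FIRE
t=5: input=0 -> V=0
t=6: input=4 -> V=0 FIRE
t=7: input=3 -> V=0 FIRE
t=8: input=0 -> V=0
t=9: input=5 -> V=0 FIRE
t=10: input=3 -> V=0 FIRE
t=11: input=3 -> V=0 FIRE
t=12: input=0 -> V=0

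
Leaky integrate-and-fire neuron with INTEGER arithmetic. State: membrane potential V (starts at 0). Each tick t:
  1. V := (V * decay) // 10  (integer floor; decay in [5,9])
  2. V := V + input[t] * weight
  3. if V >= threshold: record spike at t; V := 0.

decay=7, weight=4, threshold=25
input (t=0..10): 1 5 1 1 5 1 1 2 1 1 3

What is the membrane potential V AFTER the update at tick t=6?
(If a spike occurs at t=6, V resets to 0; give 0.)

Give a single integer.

t=0: input=1 -> V=4
t=1: input=5 -> V=22
t=2: input=1 -> V=19
t=3: input=1 -> V=17
t=4: input=5 -> V=0 FIRE
t=5: input=1 -> V=4
t=6: input=1 -> V=6
t=7: input=2 -> V=12
t=8: input=1 -> V=12
t=9: input=1 -> V=12
t=10: input=3 -> V=20

Answer: 6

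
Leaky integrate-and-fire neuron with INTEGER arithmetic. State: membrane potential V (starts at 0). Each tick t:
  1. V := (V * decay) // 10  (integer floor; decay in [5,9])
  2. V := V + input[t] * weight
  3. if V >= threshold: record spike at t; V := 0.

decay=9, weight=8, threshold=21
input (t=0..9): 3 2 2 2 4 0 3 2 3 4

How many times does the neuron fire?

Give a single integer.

Answer: 6

Derivation:
t=0: input=3 -> V=0 FIRE
t=1: input=2 -> V=16
t=2: input=2 -> V=0 FIRE
t=3: input=2 -> V=16
t=4: input=4 -> V=0 FIRE
t=5: input=0 -> V=0
t=6: input=3 -> V=0 FIRE
t=7: input=2 -> V=16
t=8: input=3 -> V=0 FIRE
t=9: input=4 -> V=0 FIRE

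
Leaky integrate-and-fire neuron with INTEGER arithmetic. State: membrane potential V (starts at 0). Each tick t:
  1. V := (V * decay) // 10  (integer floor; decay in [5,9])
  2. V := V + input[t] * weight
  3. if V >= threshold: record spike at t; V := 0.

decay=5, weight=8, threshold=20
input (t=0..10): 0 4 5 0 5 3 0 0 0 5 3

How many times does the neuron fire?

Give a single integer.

t=0: input=0 -> V=0
t=1: input=4 -> V=0 FIRE
t=2: input=5 -> V=0 FIRE
t=3: input=0 -> V=0
t=4: input=5 -> V=0 FIRE
t=5: input=3 -> V=0 FIRE
t=6: input=0 -> V=0
t=7: input=0 -> V=0
t=8: input=0 -> V=0
t=9: input=5 -> V=0 FIRE
t=10: input=3 -> V=0 FIRE

Answer: 6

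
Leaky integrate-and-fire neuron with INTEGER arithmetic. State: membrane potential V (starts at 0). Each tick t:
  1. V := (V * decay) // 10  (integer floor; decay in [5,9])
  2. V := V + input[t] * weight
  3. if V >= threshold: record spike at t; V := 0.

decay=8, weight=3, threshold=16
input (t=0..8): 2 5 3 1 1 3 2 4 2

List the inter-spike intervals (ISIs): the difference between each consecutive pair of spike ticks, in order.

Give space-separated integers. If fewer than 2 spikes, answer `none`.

t=0: input=2 -> V=6
t=1: input=5 -> V=0 FIRE
t=2: input=3 -> V=9
t=3: input=1 -> V=10
t=4: input=1 -> V=11
t=5: input=3 -> V=0 FIRE
t=6: input=2 -> V=6
t=7: input=4 -> V=0 FIRE
t=8: input=2 -> V=6

Answer: 4 2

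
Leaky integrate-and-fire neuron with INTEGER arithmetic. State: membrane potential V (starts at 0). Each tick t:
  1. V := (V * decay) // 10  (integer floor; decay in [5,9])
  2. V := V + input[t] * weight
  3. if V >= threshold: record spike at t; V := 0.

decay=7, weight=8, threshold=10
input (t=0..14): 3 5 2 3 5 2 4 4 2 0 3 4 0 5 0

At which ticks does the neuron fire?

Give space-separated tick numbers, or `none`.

Answer: 0 1 2 3 4 5 6 7 8 10 11 13

Derivation:
t=0: input=3 -> V=0 FIRE
t=1: input=5 -> V=0 FIRE
t=2: input=2 -> V=0 FIRE
t=3: input=3 -> V=0 FIRE
t=4: input=5 -> V=0 FIRE
t=5: input=2 -> V=0 FIRE
t=6: input=4 -> V=0 FIRE
t=7: input=4 -> V=0 FIRE
t=8: input=2 -> V=0 FIRE
t=9: input=0 -> V=0
t=10: input=3 -> V=0 FIRE
t=11: input=4 -> V=0 FIRE
t=12: input=0 -> V=0
t=13: input=5 -> V=0 FIRE
t=14: input=0 -> V=0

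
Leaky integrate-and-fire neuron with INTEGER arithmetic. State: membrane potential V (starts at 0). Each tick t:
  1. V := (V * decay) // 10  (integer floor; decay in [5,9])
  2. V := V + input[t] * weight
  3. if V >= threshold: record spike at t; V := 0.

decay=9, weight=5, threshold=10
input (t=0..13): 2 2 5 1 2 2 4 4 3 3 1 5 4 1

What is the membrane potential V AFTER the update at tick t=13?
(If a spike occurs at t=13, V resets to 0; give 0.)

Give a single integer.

Answer: 5

Derivation:
t=0: input=2 -> V=0 FIRE
t=1: input=2 -> V=0 FIRE
t=2: input=5 -> V=0 FIRE
t=3: input=1 -> V=5
t=4: input=2 -> V=0 FIRE
t=5: input=2 -> V=0 FIRE
t=6: input=4 -> V=0 FIRE
t=7: input=4 -> V=0 FIRE
t=8: input=3 -> V=0 FIRE
t=9: input=3 -> V=0 FIRE
t=10: input=1 -> V=5
t=11: input=5 -> V=0 FIRE
t=12: input=4 -> V=0 FIRE
t=13: input=1 -> V=5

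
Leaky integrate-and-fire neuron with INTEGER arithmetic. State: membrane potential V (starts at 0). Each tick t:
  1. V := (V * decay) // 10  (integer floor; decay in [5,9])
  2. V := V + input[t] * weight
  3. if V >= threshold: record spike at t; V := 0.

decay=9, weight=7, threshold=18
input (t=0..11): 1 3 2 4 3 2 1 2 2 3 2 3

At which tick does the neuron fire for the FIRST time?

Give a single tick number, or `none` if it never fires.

Answer: 1

Derivation:
t=0: input=1 -> V=7
t=1: input=3 -> V=0 FIRE
t=2: input=2 -> V=14
t=3: input=4 -> V=0 FIRE
t=4: input=3 -> V=0 FIRE
t=5: input=2 -> V=14
t=6: input=1 -> V=0 FIRE
t=7: input=2 -> V=14
t=8: input=2 -> V=0 FIRE
t=9: input=3 -> V=0 FIRE
t=10: input=2 -> V=14
t=11: input=3 -> V=0 FIRE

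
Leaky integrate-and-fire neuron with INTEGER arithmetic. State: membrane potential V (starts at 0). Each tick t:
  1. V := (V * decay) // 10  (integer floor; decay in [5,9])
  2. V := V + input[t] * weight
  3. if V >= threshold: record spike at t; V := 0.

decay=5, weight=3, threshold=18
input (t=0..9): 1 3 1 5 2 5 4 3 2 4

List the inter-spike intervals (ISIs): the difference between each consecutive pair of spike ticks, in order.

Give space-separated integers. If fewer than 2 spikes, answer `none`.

t=0: input=1 -> V=3
t=1: input=3 -> V=10
t=2: input=1 -> V=8
t=3: input=5 -> V=0 FIRE
t=4: input=2 -> V=6
t=5: input=5 -> V=0 FIRE
t=6: input=4 -> V=12
t=7: input=3 -> V=15
t=8: input=2 -> V=13
t=9: input=4 -> V=0 FIRE

Answer: 2 4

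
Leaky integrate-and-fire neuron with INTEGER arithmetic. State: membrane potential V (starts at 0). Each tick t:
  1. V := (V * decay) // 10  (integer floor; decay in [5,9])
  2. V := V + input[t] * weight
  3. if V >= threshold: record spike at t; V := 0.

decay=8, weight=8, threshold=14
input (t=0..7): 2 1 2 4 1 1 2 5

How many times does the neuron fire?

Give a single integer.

Answer: 6

Derivation:
t=0: input=2 -> V=0 FIRE
t=1: input=1 -> V=8
t=2: input=2 -> V=0 FIRE
t=3: input=4 -> V=0 FIRE
t=4: input=1 -> V=8
t=5: input=1 -> V=0 FIRE
t=6: input=2 -> V=0 FIRE
t=7: input=5 -> V=0 FIRE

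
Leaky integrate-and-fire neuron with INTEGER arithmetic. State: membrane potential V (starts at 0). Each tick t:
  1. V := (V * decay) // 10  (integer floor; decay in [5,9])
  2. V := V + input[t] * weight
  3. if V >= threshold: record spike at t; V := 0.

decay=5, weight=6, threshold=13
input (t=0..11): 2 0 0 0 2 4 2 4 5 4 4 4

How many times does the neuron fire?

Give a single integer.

t=0: input=2 -> V=12
t=1: input=0 -> V=6
t=2: input=0 -> V=3
t=3: input=0 -> V=1
t=4: input=2 -> V=12
t=5: input=4 -> V=0 FIRE
t=6: input=2 -> V=12
t=7: input=4 -> V=0 FIRE
t=8: input=5 -> V=0 FIRE
t=9: input=4 -> V=0 FIRE
t=10: input=4 -> V=0 FIRE
t=11: input=4 -> V=0 FIRE

Answer: 6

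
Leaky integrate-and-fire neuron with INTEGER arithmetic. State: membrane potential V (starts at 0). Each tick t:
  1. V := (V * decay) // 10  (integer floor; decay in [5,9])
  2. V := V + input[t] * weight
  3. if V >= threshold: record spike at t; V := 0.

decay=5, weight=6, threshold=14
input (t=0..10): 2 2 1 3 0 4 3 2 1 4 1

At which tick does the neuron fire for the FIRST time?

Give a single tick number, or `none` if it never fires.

t=0: input=2 -> V=12
t=1: input=2 -> V=0 FIRE
t=2: input=1 -> V=6
t=3: input=3 -> V=0 FIRE
t=4: input=0 -> V=0
t=5: input=4 -> V=0 FIRE
t=6: input=3 -> V=0 FIRE
t=7: input=2 -> V=12
t=8: input=1 -> V=12
t=9: input=4 -> V=0 FIRE
t=10: input=1 -> V=6

Answer: 1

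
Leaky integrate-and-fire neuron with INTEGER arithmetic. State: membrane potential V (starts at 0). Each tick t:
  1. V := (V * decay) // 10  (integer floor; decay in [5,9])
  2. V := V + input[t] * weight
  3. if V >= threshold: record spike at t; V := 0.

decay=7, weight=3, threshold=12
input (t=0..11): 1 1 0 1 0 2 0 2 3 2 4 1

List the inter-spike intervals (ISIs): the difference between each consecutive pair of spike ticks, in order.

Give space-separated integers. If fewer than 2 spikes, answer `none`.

t=0: input=1 -> V=3
t=1: input=1 -> V=5
t=2: input=0 -> V=3
t=3: input=1 -> V=5
t=4: input=0 -> V=3
t=5: input=2 -> V=8
t=6: input=0 -> V=5
t=7: input=2 -> V=9
t=8: input=3 -> V=0 FIRE
t=9: input=2 -> V=6
t=10: input=4 -> V=0 FIRE
t=11: input=1 -> V=3

Answer: 2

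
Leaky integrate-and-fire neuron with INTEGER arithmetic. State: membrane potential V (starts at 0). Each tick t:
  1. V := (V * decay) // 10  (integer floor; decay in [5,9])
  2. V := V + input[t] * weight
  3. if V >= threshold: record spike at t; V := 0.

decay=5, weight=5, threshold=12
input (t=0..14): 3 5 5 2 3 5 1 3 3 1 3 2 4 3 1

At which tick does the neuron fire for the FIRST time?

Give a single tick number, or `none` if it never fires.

Answer: 0

Derivation:
t=0: input=3 -> V=0 FIRE
t=1: input=5 -> V=0 FIRE
t=2: input=5 -> V=0 FIRE
t=3: input=2 -> V=10
t=4: input=3 -> V=0 FIRE
t=5: input=5 -> V=0 FIRE
t=6: input=1 -> V=5
t=7: input=3 -> V=0 FIRE
t=8: input=3 -> V=0 FIRE
t=9: input=1 -> V=5
t=10: input=3 -> V=0 FIRE
t=11: input=2 -> V=10
t=12: input=4 -> V=0 FIRE
t=13: input=3 -> V=0 FIRE
t=14: input=1 -> V=5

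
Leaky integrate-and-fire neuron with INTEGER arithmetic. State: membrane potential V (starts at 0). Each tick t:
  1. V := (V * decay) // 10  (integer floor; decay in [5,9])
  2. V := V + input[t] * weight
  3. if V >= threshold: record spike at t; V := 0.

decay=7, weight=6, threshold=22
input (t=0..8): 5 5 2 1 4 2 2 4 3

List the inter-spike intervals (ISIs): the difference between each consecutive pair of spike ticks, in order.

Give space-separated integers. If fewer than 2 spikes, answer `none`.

Answer: 1 3 3

Derivation:
t=0: input=5 -> V=0 FIRE
t=1: input=5 -> V=0 FIRE
t=2: input=2 -> V=12
t=3: input=1 -> V=14
t=4: input=4 -> V=0 FIRE
t=5: input=2 -> V=12
t=6: input=2 -> V=20
t=7: input=4 -> V=0 FIRE
t=8: input=3 -> V=18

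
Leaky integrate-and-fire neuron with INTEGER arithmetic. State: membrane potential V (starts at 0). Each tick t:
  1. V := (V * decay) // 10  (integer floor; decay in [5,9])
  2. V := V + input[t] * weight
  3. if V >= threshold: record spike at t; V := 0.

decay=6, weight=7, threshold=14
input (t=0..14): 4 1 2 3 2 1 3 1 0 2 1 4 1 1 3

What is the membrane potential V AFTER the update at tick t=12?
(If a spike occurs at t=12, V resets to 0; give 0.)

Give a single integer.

Answer: 7

Derivation:
t=0: input=4 -> V=0 FIRE
t=1: input=1 -> V=7
t=2: input=2 -> V=0 FIRE
t=3: input=3 -> V=0 FIRE
t=4: input=2 -> V=0 FIRE
t=5: input=1 -> V=7
t=6: input=3 -> V=0 FIRE
t=7: input=1 -> V=7
t=8: input=0 -> V=4
t=9: input=2 -> V=0 FIRE
t=10: input=1 -> V=7
t=11: input=4 -> V=0 FIRE
t=12: input=1 -> V=7
t=13: input=1 -> V=11
t=14: input=3 -> V=0 FIRE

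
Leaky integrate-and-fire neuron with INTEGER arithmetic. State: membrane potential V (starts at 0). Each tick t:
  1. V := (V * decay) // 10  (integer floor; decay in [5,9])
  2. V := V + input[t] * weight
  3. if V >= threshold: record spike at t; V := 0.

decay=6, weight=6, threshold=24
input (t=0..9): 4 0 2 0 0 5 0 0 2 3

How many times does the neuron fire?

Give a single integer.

t=0: input=4 -> V=0 FIRE
t=1: input=0 -> V=0
t=2: input=2 -> V=12
t=3: input=0 -> V=7
t=4: input=0 -> V=4
t=5: input=5 -> V=0 FIRE
t=6: input=0 -> V=0
t=7: input=0 -> V=0
t=8: input=2 -> V=12
t=9: input=3 -> V=0 FIRE

Answer: 3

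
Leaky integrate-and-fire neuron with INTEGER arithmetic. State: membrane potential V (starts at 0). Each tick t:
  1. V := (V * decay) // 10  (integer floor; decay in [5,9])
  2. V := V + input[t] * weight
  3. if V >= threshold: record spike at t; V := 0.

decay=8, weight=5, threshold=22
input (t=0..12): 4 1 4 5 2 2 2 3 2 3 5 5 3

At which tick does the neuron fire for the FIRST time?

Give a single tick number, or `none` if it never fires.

t=0: input=4 -> V=20
t=1: input=1 -> V=21
t=2: input=4 -> V=0 FIRE
t=3: input=5 -> V=0 FIRE
t=4: input=2 -> V=10
t=5: input=2 -> V=18
t=6: input=2 -> V=0 FIRE
t=7: input=3 -> V=15
t=8: input=2 -> V=0 FIRE
t=9: input=3 -> V=15
t=10: input=5 -> V=0 FIRE
t=11: input=5 -> V=0 FIRE
t=12: input=3 -> V=15

Answer: 2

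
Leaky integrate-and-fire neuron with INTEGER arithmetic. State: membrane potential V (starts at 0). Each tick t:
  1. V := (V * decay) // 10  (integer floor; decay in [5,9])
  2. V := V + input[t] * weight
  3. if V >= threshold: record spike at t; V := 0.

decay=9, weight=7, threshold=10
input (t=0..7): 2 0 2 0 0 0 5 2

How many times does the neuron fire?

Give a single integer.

Answer: 4

Derivation:
t=0: input=2 -> V=0 FIRE
t=1: input=0 -> V=0
t=2: input=2 -> V=0 FIRE
t=3: input=0 -> V=0
t=4: input=0 -> V=0
t=5: input=0 -> V=0
t=6: input=5 -> V=0 FIRE
t=7: input=2 -> V=0 FIRE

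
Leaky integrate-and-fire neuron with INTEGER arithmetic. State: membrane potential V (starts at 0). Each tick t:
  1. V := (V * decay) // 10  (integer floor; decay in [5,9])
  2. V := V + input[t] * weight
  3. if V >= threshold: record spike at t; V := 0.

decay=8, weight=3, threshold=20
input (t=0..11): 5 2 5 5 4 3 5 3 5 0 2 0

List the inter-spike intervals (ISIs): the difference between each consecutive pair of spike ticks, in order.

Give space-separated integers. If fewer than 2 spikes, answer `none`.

Answer: 2 2 2

Derivation:
t=0: input=5 -> V=15
t=1: input=2 -> V=18
t=2: input=5 -> V=0 FIRE
t=3: input=5 -> V=15
t=4: input=4 -> V=0 FIRE
t=5: input=3 -> V=9
t=6: input=5 -> V=0 FIRE
t=7: input=3 -> V=9
t=8: input=5 -> V=0 FIRE
t=9: input=0 -> V=0
t=10: input=2 -> V=6
t=11: input=0 -> V=4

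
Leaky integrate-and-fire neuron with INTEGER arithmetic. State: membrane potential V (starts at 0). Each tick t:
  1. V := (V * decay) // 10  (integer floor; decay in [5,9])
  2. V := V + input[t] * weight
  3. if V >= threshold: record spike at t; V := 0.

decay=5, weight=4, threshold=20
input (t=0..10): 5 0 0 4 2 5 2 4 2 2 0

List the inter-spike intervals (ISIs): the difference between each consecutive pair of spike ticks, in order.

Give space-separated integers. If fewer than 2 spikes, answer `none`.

t=0: input=5 -> V=0 FIRE
t=1: input=0 -> V=0
t=2: input=0 -> V=0
t=3: input=4 -> V=16
t=4: input=2 -> V=16
t=5: input=5 -> V=0 FIRE
t=6: input=2 -> V=8
t=7: input=4 -> V=0 FIRE
t=8: input=2 -> V=8
t=9: input=2 -> V=12
t=10: input=0 -> V=6

Answer: 5 2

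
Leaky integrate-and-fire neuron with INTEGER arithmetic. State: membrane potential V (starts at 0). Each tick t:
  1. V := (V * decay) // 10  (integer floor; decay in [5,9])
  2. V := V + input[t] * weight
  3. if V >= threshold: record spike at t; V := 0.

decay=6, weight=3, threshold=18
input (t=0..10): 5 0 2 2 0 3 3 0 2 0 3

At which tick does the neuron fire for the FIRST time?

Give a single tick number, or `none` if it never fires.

Answer: none

Derivation:
t=0: input=5 -> V=15
t=1: input=0 -> V=9
t=2: input=2 -> V=11
t=3: input=2 -> V=12
t=4: input=0 -> V=7
t=5: input=3 -> V=13
t=6: input=3 -> V=16
t=7: input=0 -> V=9
t=8: input=2 -> V=11
t=9: input=0 -> V=6
t=10: input=3 -> V=12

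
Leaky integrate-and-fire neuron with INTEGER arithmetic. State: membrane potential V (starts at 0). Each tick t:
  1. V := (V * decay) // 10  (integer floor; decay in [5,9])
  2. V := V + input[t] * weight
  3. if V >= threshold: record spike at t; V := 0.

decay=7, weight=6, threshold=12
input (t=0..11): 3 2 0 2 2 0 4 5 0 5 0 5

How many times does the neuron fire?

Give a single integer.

t=0: input=3 -> V=0 FIRE
t=1: input=2 -> V=0 FIRE
t=2: input=0 -> V=0
t=3: input=2 -> V=0 FIRE
t=4: input=2 -> V=0 FIRE
t=5: input=0 -> V=0
t=6: input=4 -> V=0 FIRE
t=7: input=5 -> V=0 FIRE
t=8: input=0 -> V=0
t=9: input=5 -> V=0 FIRE
t=10: input=0 -> V=0
t=11: input=5 -> V=0 FIRE

Answer: 8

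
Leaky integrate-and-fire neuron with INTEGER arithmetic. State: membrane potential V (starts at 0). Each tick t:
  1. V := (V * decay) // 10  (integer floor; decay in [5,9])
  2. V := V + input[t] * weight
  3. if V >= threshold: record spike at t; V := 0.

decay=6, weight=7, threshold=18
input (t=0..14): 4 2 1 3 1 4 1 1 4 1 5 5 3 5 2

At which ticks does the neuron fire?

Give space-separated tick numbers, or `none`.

Answer: 0 3 5 8 10 11 12 13

Derivation:
t=0: input=4 -> V=0 FIRE
t=1: input=2 -> V=14
t=2: input=1 -> V=15
t=3: input=3 -> V=0 FIRE
t=4: input=1 -> V=7
t=5: input=4 -> V=0 FIRE
t=6: input=1 -> V=7
t=7: input=1 -> V=11
t=8: input=4 -> V=0 FIRE
t=9: input=1 -> V=7
t=10: input=5 -> V=0 FIRE
t=11: input=5 -> V=0 FIRE
t=12: input=3 -> V=0 FIRE
t=13: input=5 -> V=0 FIRE
t=14: input=2 -> V=14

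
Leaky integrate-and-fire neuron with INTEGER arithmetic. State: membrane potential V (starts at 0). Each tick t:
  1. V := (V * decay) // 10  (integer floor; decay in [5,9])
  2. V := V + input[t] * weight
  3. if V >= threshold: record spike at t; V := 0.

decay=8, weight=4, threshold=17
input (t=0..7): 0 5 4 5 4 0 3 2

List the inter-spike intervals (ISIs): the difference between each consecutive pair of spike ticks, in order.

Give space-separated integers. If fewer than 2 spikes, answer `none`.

Answer: 2 3

Derivation:
t=0: input=0 -> V=0
t=1: input=5 -> V=0 FIRE
t=2: input=4 -> V=16
t=3: input=5 -> V=0 FIRE
t=4: input=4 -> V=16
t=5: input=0 -> V=12
t=6: input=3 -> V=0 FIRE
t=7: input=2 -> V=8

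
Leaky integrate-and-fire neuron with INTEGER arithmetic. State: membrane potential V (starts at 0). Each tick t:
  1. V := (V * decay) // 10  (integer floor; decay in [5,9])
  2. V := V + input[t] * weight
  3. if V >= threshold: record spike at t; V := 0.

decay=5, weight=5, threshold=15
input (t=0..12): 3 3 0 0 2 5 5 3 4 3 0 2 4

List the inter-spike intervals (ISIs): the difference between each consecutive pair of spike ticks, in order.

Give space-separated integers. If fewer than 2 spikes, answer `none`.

t=0: input=3 -> V=0 FIRE
t=1: input=3 -> V=0 FIRE
t=2: input=0 -> V=0
t=3: input=0 -> V=0
t=4: input=2 -> V=10
t=5: input=5 -> V=0 FIRE
t=6: input=5 -> V=0 FIRE
t=7: input=3 -> V=0 FIRE
t=8: input=4 -> V=0 FIRE
t=9: input=3 -> V=0 FIRE
t=10: input=0 -> V=0
t=11: input=2 -> V=10
t=12: input=4 -> V=0 FIRE

Answer: 1 4 1 1 1 1 3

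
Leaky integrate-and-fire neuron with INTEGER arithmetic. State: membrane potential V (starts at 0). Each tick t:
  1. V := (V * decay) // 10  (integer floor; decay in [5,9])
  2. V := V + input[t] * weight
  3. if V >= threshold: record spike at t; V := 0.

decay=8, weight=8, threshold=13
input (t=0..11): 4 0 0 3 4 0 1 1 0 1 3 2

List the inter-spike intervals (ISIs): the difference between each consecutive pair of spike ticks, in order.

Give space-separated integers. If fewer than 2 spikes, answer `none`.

t=0: input=4 -> V=0 FIRE
t=1: input=0 -> V=0
t=2: input=0 -> V=0
t=3: input=3 -> V=0 FIRE
t=4: input=4 -> V=0 FIRE
t=5: input=0 -> V=0
t=6: input=1 -> V=8
t=7: input=1 -> V=0 FIRE
t=8: input=0 -> V=0
t=9: input=1 -> V=8
t=10: input=3 -> V=0 FIRE
t=11: input=2 -> V=0 FIRE

Answer: 3 1 3 3 1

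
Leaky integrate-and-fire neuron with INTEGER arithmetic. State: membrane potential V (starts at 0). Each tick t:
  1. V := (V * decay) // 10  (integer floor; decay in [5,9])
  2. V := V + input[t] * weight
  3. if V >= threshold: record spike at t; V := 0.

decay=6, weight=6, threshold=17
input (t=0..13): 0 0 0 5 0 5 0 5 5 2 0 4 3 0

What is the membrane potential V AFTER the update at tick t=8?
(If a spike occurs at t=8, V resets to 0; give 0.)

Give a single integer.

t=0: input=0 -> V=0
t=1: input=0 -> V=0
t=2: input=0 -> V=0
t=3: input=5 -> V=0 FIRE
t=4: input=0 -> V=0
t=5: input=5 -> V=0 FIRE
t=6: input=0 -> V=0
t=7: input=5 -> V=0 FIRE
t=8: input=5 -> V=0 FIRE
t=9: input=2 -> V=12
t=10: input=0 -> V=7
t=11: input=4 -> V=0 FIRE
t=12: input=3 -> V=0 FIRE
t=13: input=0 -> V=0

Answer: 0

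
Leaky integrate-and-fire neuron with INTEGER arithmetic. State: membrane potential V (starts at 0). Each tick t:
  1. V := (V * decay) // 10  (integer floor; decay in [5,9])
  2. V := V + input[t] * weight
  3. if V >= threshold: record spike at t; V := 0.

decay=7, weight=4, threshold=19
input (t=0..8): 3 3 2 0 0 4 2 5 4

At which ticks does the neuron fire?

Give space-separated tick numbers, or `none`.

t=0: input=3 -> V=12
t=1: input=3 -> V=0 FIRE
t=2: input=2 -> V=8
t=3: input=0 -> V=5
t=4: input=0 -> V=3
t=5: input=4 -> V=18
t=6: input=2 -> V=0 FIRE
t=7: input=5 -> V=0 FIRE
t=8: input=4 -> V=16

Answer: 1 6 7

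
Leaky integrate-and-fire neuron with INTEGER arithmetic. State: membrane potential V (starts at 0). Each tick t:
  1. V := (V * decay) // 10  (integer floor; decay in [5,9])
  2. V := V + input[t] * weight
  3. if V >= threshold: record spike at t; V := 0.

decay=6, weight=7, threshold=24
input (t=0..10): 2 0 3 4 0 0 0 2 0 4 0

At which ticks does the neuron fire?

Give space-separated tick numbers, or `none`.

t=0: input=2 -> V=14
t=1: input=0 -> V=8
t=2: input=3 -> V=0 FIRE
t=3: input=4 -> V=0 FIRE
t=4: input=0 -> V=0
t=5: input=0 -> V=0
t=6: input=0 -> V=0
t=7: input=2 -> V=14
t=8: input=0 -> V=8
t=9: input=4 -> V=0 FIRE
t=10: input=0 -> V=0

Answer: 2 3 9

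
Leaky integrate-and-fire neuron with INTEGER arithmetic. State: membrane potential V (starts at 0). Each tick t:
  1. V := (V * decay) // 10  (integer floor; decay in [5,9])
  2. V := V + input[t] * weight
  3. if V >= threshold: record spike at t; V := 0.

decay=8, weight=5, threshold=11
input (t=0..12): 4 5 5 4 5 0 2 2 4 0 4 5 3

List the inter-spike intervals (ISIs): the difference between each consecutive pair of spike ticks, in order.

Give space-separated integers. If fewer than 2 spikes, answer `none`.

t=0: input=4 -> V=0 FIRE
t=1: input=5 -> V=0 FIRE
t=2: input=5 -> V=0 FIRE
t=3: input=4 -> V=0 FIRE
t=4: input=5 -> V=0 FIRE
t=5: input=0 -> V=0
t=6: input=2 -> V=10
t=7: input=2 -> V=0 FIRE
t=8: input=4 -> V=0 FIRE
t=9: input=0 -> V=0
t=10: input=4 -> V=0 FIRE
t=11: input=5 -> V=0 FIRE
t=12: input=3 -> V=0 FIRE

Answer: 1 1 1 1 3 1 2 1 1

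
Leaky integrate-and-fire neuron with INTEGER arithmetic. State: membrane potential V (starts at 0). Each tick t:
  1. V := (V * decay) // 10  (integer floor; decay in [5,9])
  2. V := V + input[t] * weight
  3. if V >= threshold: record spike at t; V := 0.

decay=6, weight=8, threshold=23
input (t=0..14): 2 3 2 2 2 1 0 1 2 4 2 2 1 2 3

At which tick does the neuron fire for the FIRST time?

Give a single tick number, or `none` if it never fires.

Answer: 1

Derivation:
t=0: input=2 -> V=16
t=1: input=3 -> V=0 FIRE
t=2: input=2 -> V=16
t=3: input=2 -> V=0 FIRE
t=4: input=2 -> V=16
t=5: input=1 -> V=17
t=6: input=0 -> V=10
t=7: input=1 -> V=14
t=8: input=2 -> V=0 FIRE
t=9: input=4 -> V=0 FIRE
t=10: input=2 -> V=16
t=11: input=2 -> V=0 FIRE
t=12: input=1 -> V=8
t=13: input=2 -> V=20
t=14: input=3 -> V=0 FIRE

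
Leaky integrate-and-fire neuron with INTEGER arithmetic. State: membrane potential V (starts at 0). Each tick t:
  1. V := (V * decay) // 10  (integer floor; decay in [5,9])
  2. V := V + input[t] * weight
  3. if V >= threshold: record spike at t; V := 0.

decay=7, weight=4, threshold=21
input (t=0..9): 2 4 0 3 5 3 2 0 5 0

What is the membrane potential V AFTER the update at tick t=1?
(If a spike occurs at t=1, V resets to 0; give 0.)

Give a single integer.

Answer: 0

Derivation:
t=0: input=2 -> V=8
t=1: input=4 -> V=0 FIRE
t=2: input=0 -> V=0
t=3: input=3 -> V=12
t=4: input=5 -> V=0 FIRE
t=5: input=3 -> V=12
t=6: input=2 -> V=16
t=7: input=0 -> V=11
t=8: input=5 -> V=0 FIRE
t=9: input=0 -> V=0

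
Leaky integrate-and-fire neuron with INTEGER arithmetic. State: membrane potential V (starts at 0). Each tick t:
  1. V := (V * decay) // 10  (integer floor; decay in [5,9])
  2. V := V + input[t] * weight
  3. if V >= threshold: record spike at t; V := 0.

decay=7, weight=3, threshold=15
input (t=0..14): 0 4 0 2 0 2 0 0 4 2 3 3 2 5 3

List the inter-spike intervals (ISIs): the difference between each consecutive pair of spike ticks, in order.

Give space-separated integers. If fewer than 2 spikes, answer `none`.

t=0: input=0 -> V=0
t=1: input=4 -> V=12
t=2: input=0 -> V=8
t=3: input=2 -> V=11
t=4: input=0 -> V=7
t=5: input=2 -> V=10
t=6: input=0 -> V=7
t=7: input=0 -> V=4
t=8: input=4 -> V=14
t=9: input=2 -> V=0 FIRE
t=10: input=3 -> V=9
t=11: input=3 -> V=0 FIRE
t=12: input=2 -> V=6
t=13: input=5 -> V=0 FIRE
t=14: input=3 -> V=9

Answer: 2 2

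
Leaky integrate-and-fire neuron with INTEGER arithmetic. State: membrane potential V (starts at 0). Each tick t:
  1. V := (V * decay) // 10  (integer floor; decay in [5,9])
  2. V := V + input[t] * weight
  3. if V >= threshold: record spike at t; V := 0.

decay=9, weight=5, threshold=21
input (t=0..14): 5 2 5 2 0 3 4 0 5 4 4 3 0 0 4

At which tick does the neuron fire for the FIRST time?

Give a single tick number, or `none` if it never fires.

Answer: 0

Derivation:
t=0: input=5 -> V=0 FIRE
t=1: input=2 -> V=10
t=2: input=5 -> V=0 FIRE
t=3: input=2 -> V=10
t=4: input=0 -> V=9
t=5: input=3 -> V=0 FIRE
t=6: input=4 -> V=20
t=7: input=0 -> V=18
t=8: input=5 -> V=0 FIRE
t=9: input=4 -> V=20
t=10: input=4 -> V=0 FIRE
t=11: input=3 -> V=15
t=12: input=0 -> V=13
t=13: input=0 -> V=11
t=14: input=4 -> V=0 FIRE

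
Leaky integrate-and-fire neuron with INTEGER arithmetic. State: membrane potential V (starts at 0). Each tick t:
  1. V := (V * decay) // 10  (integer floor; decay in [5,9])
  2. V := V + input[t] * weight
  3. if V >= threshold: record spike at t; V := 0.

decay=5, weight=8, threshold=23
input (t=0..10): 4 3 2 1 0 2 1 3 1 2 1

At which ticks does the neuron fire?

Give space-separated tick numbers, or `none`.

t=0: input=4 -> V=0 FIRE
t=1: input=3 -> V=0 FIRE
t=2: input=2 -> V=16
t=3: input=1 -> V=16
t=4: input=0 -> V=8
t=5: input=2 -> V=20
t=6: input=1 -> V=18
t=7: input=3 -> V=0 FIRE
t=8: input=1 -> V=8
t=9: input=2 -> V=20
t=10: input=1 -> V=18

Answer: 0 1 7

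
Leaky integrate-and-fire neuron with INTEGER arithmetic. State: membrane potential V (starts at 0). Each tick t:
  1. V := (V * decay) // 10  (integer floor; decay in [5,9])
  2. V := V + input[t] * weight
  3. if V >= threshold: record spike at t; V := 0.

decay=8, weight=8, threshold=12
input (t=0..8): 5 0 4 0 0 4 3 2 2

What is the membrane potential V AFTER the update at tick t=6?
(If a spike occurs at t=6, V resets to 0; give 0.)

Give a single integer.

Answer: 0

Derivation:
t=0: input=5 -> V=0 FIRE
t=1: input=0 -> V=0
t=2: input=4 -> V=0 FIRE
t=3: input=0 -> V=0
t=4: input=0 -> V=0
t=5: input=4 -> V=0 FIRE
t=6: input=3 -> V=0 FIRE
t=7: input=2 -> V=0 FIRE
t=8: input=2 -> V=0 FIRE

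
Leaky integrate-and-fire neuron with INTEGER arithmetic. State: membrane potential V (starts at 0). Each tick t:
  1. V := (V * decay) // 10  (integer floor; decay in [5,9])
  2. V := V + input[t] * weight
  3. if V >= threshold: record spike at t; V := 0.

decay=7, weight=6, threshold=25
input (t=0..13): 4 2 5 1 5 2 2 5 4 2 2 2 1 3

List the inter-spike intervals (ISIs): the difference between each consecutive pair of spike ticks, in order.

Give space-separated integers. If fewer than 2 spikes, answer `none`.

Answer: 1 2 3 2 4

Derivation:
t=0: input=4 -> V=24
t=1: input=2 -> V=0 FIRE
t=2: input=5 -> V=0 FIRE
t=3: input=1 -> V=6
t=4: input=5 -> V=0 FIRE
t=5: input=2 -> V=12
t=6: input=2 -> V=20
t=7: input=5 -> V=0 FIRE
t=8: input=4 -> V=24
t=9: input=2 -> V=0 FIRE
t=10: input=2 -> V=12
t=11: input=2 -> V=20
t=12: input=1 -> V=20
t=13: input=3 -> V=0 FIRE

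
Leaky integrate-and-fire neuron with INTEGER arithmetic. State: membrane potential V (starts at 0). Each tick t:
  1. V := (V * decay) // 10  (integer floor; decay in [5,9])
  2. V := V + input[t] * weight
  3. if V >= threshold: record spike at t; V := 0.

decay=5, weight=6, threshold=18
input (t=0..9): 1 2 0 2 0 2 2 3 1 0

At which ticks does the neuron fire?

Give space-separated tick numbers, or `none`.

t=0: input=1 -> V=6
t=1: input=2 -> V=15
t=2: input=0 -> V=7
t=3: input=2 -> V=15
t=4: input=0 -> V=7
t=5: input=2 -> V=15
t=6: input=2 -> V=0 FIRE
t=7: input=3 -> V=0 FIRE
t=8: input=1 -> V=6
t=9: input=0 -> V=3

Answer: 6 7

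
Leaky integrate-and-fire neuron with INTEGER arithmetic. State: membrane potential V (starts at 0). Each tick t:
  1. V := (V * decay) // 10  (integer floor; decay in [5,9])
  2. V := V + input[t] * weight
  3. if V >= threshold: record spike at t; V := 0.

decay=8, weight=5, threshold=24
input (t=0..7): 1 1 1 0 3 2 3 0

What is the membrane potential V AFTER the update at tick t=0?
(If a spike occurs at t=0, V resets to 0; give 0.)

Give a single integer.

t=0: input=1 -> V=5
t=1: input=1 -> V=9
t=2: input=1 -> V=12
t=3: input=0 -> V=9
t=4: input=3 -> V=22
t=5: input=2 -> V=0 FIRE
t=6: input=3 -> V=15
t=7: input=0 -> V=12

Answer: 5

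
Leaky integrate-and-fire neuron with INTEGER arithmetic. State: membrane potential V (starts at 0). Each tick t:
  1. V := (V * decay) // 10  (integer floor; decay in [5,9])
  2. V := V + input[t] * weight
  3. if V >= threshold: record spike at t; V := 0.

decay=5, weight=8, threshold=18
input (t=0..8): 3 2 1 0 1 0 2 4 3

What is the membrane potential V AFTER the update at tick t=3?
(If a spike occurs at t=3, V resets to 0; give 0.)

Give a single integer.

t=0: input=3 -> V=0 FIRE
t=1: input=2 -> V=16
t=2: input=1 -> V=16
t=3: input=0 -> V=8
t=4: input=1 -> V=12
t=5: input=0 -> V=6
t=6: input=2 -> V=0 FIRE
t=7: input=4 -> V=0 FIRE
t=8: input=3 -> V=0 FIRE

Answer: 8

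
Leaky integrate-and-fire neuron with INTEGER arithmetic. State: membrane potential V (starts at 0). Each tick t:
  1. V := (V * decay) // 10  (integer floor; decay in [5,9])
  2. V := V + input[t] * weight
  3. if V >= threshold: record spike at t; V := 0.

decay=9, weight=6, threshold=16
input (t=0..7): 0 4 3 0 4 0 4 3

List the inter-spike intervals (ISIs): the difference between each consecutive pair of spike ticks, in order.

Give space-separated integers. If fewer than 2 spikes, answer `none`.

t=0: input=0 -> V=0
t=1: input=4 -> V=0 FIRE
t=2: input=3 -> V=0 FIRE
t=3: input=0 -> V=0
t=4: input=4 -> V=0 FIRE
t=5: input=0 -> V=0
t=6: input=4 -> V=0 FIRE
t=7: input=3 -> V=0 FIRE

Answer: 1 2 2 1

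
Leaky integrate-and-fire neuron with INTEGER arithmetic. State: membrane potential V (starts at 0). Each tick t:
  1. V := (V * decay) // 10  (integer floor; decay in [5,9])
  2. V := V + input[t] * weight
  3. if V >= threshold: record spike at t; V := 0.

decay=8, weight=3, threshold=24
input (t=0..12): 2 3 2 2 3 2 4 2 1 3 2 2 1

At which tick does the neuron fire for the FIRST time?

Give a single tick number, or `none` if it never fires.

t=0: input=2 -> V=6
t=1: input=3 -> V=13
t=2: input=2 -> V=16
t=3: input=2 -> V=18
t=4: input=3 -> V=23
t=5: input=2 -> V=0 FIRE
t=6: input=4 -> V=12
t=7: input=2 -> V=15
t=8: input=1 -> V=15
t=9: input=3 -> V=21
t=10: input=2 -> V=22
t=11: input=2 -> V=23
t=12: input=1 -> V=21

Answer: 5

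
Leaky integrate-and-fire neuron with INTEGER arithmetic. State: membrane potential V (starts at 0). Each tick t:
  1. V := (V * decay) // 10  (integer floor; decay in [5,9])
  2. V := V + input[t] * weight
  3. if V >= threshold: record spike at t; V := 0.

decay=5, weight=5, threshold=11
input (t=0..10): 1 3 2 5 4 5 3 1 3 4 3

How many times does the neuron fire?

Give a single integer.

Answer: 8

Derivation:
t=0: input=1 -> V=5
t=1: input=3 -> V=0 FIRE
t=2: input=2 -> V=10
t=3: input=5 -> V=0 FIRE
t=4: input=4 -> V=0 FIRE
t=5: input=5 -> V=0 FIRE
t=6: input=3 -> V=0 FIRE
t=7: input=1 -> V=5
t=8: input=3 -> V=0 FIRE
t=9: input=4 -> V=0 FIRE
t=10: input=3 -> V=0 FIRE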